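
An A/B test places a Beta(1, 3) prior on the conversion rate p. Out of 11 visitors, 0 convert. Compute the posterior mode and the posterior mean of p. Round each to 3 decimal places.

MAP: 0.000. Posterior mean: 0.067.

Posterior: Beta(1+0, 3+11) = Beta(1, 14).
Since α = 1 ≤ 1 and β > 1, the Beta density is monotone decreasing on [0,1]; the mode is at 0.
Mean = 1/(1+14) = 0.067.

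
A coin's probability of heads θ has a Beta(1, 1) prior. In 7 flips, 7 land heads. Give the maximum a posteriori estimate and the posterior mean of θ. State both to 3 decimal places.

MAP = 1.000, posterior mean = 0.889

Posterior: Beta(1+7, 1+0) = Beta(8, 1).
Since β = 1 ≤ 1 and α > 1, the Beta density is monotone increasing on [0,1]; the mode is at 1.
Mean = 8/(8+1) = 0.889.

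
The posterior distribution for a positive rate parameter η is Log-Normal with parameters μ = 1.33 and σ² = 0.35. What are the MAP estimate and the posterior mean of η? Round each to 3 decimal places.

Mode = exp(μ − σ²) = exp(0.98) = 2.664.
Mean = exp(μ + σ²/2) = exp(1.505) = 4.504.
Mean > mode: the posterior has a right tail.

η_MAP = 2.664, E[η|data] = 4.504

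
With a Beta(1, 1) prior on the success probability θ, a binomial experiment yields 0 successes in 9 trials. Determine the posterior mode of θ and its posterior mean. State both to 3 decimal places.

Posterior: Beta(1+0, 1+9) = Beta(1, 10).
Since α = 1 ≤ 1 and β > 1, the Beta density is monotone decreasing on [0,1]; the mode is at 0.
Mean = 1/(1+10) = 0.091.

MAP: 0.000. Posterior mean: 0.091.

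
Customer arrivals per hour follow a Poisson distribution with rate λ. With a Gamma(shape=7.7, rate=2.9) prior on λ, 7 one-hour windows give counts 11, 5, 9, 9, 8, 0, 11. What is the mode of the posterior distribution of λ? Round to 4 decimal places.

6.0303

Σ counts = 53. Posterior: Gamma(shape = 7.7+53 = 60.7, rate = 2.9+7 = 9.9).
Mode = (α−1)/β = 59.7/9.9 = 6.0303.
Mean = α/β = 60.7/9.9 = 6.1313.
This is the posterior mode — the MAP estimate.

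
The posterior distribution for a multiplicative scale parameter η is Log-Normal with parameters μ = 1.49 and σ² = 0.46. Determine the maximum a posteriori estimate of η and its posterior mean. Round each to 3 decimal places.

Mode = exp(μ − σ²) = exp(1.03) = 2.801.
Mean = exp(μ + σ²/2) = exp(1.720) = 5.585.
The posterior is right-skewed, so the mean exceeds the mode.

η_MAP = 2.801, E[η|data] = 5.585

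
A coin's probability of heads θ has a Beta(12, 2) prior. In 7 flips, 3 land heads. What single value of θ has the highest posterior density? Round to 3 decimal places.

Posterior: Beta(12+3, 2+4) = Beta(15, 6).
Mode = (15−1)/(15+6−2) = 14/19 = 0.737.
Mean = 15/(15+6) = 15/21 = 0.714.
This is the posterior mode — the MAP estimate.

0.737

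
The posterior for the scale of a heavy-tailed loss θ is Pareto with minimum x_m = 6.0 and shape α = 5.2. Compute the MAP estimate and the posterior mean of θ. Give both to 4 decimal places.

The Pareto density is strictly decreasing on [x_m, ∞), so the mode is x_m = 6.0000.
Mean = α·x_m/(α−1) = 5.2·6.0/4.2 = 7.4286.

MAP: 6.0000. Posterior mean: 7.4286.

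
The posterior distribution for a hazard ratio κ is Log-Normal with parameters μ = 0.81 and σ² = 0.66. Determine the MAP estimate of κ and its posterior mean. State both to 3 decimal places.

MAP: 1.162. Posterior mean: 3.127.

Mode = exp(μ − σ²) = exp(0.15) = 1.162.
Mean = exp(μ + σ²/2) = exp(1.140) = 3.127.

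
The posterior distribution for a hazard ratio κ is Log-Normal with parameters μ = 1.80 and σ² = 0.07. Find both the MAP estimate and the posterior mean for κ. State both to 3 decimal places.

MAP = 5.641; posterior mean = 6.265

Mode = exp(μ − σ²) = exp(1.73) = 5.641.
Mean = exp(μ + σ²/2) = exp(1.835) = 6.265.
The posterior is right-skewed, so the mean exceeds the mode.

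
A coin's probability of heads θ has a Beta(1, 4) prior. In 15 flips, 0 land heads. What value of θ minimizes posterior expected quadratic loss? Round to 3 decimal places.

Posterior: Beta(1+0, 4+15) = Beta(1, 19).
Since α = 1 ≤ 1 and β > 1, the Beta density is monotone decreasing on [0,1]; the mode is at 0.
Mean = 1/(1+19) = 0.050.
Quadratic loss ⇒ the optimal estimator is the posterior mean.

0.050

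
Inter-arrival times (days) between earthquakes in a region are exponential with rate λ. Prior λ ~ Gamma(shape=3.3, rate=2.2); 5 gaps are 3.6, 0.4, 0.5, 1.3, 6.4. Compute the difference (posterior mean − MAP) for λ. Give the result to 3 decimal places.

Σ times = 12.2. Posterior: Gamma(shape = 3.3+5 = 8.3, rate = 2.2+12.2 = 14.4).
Mode = (α−1)/β = 7.3/14.4 = 0.507.
Mean = α/β = 8.3/14.4 = 0.576.
Difference = 0.576 − 0.507 = 0.069.
Mean > mode: the posterior has a right tail.

0.069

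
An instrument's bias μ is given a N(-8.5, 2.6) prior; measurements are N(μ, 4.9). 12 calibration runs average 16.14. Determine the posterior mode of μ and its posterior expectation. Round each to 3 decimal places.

μ_MAP = 12.796, E[μ|data] = 12.796

Posterior for μ is Normal. Precision-weighted mean: (1/2.6·-8.5 + 12/4.9·16.14) / (1/2.6 + 12/4.9) = 12.796.
A Normal posterior is symmetric, so mode = mean.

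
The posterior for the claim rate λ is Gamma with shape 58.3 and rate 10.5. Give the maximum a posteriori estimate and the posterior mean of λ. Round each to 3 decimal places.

Mode = (α−1)/β = 57.3/10.5 = 5.457.
Mean = α/β = 58.3/10.5 = 5.552.

MAP: 5.457. Posterior mean: 5.552.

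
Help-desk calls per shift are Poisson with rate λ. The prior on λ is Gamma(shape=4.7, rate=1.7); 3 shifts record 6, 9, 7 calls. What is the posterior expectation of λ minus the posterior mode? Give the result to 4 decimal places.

0.2128

Σ counts = 22. Posterior: Gamma(shape = 4.7+22 = 26.7, rate = 1.7+3 = 4.7).
Mode = (α−1)/β = 25.7/4.7 = 5.4681.
Mean = α/β = 26.7/4.7 = 5.6809.
Difference = 5.6809 − 5.4681 = 0.2128.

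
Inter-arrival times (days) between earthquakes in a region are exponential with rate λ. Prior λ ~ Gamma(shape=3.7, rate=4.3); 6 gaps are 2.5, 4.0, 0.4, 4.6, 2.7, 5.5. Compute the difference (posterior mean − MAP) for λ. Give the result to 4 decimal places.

Σ times = 19.7. Posterior: Gamma(shape = 3.7+6 = 9.7, rate = 4.3+19.7 = 24.0).
Mode = (α−1)/β = 8.7/24.0 = 0.3625.
Mean = α/β = 9.7/24.0 = 0.4042.
Difference = 0.4042 − 0.3625 = 0.0417.

0.0417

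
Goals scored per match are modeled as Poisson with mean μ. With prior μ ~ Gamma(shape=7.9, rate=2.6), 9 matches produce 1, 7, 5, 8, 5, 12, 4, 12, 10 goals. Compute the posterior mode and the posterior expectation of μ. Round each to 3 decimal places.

posterior mode = 6.112, posterior expectation = 6.198

Σ counts = 64. Posterior: Gamma(shape = 7.9+64 = 71.9, rate = 2.6+9 = 11.6).
Mode = (α−1)/β = 70.9/11.6 = 6.112.
Mean = α/β = 71.9/11.6 = 6.198.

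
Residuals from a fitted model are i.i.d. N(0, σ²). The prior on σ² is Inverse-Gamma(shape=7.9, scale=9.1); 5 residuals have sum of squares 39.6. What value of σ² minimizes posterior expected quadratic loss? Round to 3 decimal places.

3.074

Posterior: Inverse-Gamma(shape = 7.9+5/2 = 10.4, scale = 9.1+39.6/2 = 28.9).
Mode = β/(α+1) = 28.9/11.4 = 2.535.
Mean = β/(α−1) = 28.9/9.4 = 3.074.
Quadratic loss ⇒ the optimal estimator is the posterior mean.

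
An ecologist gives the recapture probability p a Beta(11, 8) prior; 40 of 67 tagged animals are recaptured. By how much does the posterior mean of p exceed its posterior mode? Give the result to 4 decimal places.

-0.0022

Posterior: Beta(11+40, 8+27) = Beta(51, 35).
Mode = (51−1)/(51+35−2) = 50/84 = 0.5952.
Mean = 51/(51+35) = 51/86 = 0.5930.
Difference = 0.5930 − 0.5952 = -0.0022.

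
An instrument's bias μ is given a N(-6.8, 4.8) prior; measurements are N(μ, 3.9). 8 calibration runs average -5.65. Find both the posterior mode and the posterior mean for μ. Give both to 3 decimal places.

Posterior for μ is Normal. Precision-weighted mean: (1/4.8·-6.8 + 8/3.9·-5.65) / (1/4.8 + 8/3.9) = -5.756.
A Normal posterior is symmetric, so mode = mean.

posterior mode = -5.756, posterior mean = -5.756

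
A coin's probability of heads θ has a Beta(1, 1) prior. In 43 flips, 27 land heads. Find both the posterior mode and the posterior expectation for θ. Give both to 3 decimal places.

Posterior: Beta(1+27, 1+16) = Beta(28, 17).
Mode = (28−1)/(28+17−2) = 27/43 = 0.628.
With a flat prior the MAP equals the MLE, 27/43.
Mean = 28/(28+17) = 28/45 = 0.622.

MAP = 0.628; posterior mean = 0.622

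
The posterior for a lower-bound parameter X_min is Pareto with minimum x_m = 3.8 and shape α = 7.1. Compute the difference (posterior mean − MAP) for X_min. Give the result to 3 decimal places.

0.623

The Pareto density is strictly decreasing on [x_m, ∞), so the mode is x_m = 3.800.
Mean = α·x_m/(α−1) = 7.1·3.8/6.1 = 4.423.
Difference = 4.423 − 3.800 = 0.623.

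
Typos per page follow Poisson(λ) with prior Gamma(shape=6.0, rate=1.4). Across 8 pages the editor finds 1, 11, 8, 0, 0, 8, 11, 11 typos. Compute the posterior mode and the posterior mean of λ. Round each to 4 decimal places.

MAP = 5.8511, posterior mean = 5.9574

Σ counts = 50. Posterior: Gamma(shape = 6.0+50 = 56.0, rate = 1.4+8 = 9.4).
Mode = (α−1)/β = 55.0/9.4 = 5.8511.
Mean = α/β = 56.0/9.4 = 5.9574.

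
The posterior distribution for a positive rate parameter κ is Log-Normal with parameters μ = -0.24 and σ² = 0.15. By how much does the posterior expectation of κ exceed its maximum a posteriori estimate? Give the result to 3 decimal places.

0.171

Mode = exp(μ − σ²) = exp(-0.39) = 0.677.
Mean = exp(μ + σ²/2) = exp(-0.165) = 0.848.
Difference = 0.848 − 0.677 = 0.171.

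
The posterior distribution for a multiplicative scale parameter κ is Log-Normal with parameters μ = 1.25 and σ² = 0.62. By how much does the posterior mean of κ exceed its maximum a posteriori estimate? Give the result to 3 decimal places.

2.881

Mode = exp(μ − σ²) = exp(0.63) = 1.878.
Mean = exp(μ + σ²/2) = exp(1.560) = 4.759.
Difference = 4.759 − 1.878 = 2.881.
The mean is pulled above the mode by the posterior's right skew.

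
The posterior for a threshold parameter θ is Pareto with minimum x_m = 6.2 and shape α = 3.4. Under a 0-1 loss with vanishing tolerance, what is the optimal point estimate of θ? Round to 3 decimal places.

6.200

The Pareto density is strictly decreasing on [x_m, ∞), so the mode is x_m = 6.200.
Mean = α·x_m/(α−1) = 3.4·6.2/2.4 = 8.783.
This is the posterior mode — the MAP estimate.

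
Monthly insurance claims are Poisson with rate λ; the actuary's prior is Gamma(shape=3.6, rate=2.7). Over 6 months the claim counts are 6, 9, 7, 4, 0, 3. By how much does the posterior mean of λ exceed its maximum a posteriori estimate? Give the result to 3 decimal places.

Σ counts = 29. Posterior: Gamma(shape = 3.6+29 = 32.6, rate = 2.7+6 = 8.7).
Mode = (α−1)/β = 31.6/8.7 = 3.632.
Mean = α/β = 32.6/8.7 = 3.747.
Difference = 3.747 − 3.632 = 0.115.
The mean is pulled above the mode by the posterior's right skew.

0.115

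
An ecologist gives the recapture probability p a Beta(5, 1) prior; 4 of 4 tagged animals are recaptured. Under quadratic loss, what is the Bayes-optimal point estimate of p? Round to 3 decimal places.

Posterior: Beta(5+4, 1+0) = Beta(9, 1).
Since β = 1 ≤ 1 and α > 1, the Beta density is monotone increasing on [0,1]; the mode is at 1.
Mean = 9/(9+1) = 0.900.
Quadratic loss ⇒ the optimal estimator is the posterior mean.

0.900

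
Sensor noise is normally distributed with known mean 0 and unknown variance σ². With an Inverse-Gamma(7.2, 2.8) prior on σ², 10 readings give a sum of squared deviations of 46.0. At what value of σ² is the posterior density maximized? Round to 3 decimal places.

Posterior: Inverse-Gamma(shape = 7.2+10/2 = 12.2, scale = 2.8+46.0/2 = 25.8).
Mode = β/(α+1) = 25.8/13.2 = 1.955.
Mean = β/(α−1) = 25.8/11.2 = 2.304.
This is the posterior mode — the MAP estimate.

1.955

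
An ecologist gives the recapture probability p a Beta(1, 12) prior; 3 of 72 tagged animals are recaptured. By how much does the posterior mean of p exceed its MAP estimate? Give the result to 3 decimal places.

Posterior: Beta(1+3, 12+69) = Beta(4, 81).
Mode = (4−1)/(4+81−2) = 3/83 = 0.036.
Mean = 4/(4+81) = 4/85 = 0.047.
Difference = 0.047 − 0.036 = 0.011.

0.011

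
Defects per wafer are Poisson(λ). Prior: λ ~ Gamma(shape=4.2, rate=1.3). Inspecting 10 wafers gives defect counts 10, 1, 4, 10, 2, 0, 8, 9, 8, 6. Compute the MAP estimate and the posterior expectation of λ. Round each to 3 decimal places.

MAP = 5.416; posterior mean = 5.504

Σ counts = 58. Posterior: Gamma(shape = 4.2+58 = 62.2, rate = 1.3+10 = 11.3).
Mode = (α−1)/β = 61.2/11.3 = 5.416.
Mean = α/β = 62.2/11.3 = 5.504.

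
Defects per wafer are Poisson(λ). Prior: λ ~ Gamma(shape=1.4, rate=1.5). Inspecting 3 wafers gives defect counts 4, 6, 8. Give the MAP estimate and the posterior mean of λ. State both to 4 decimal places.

MAP estimate = 4.0889, posterior mean = 4.3111

Σ counts = 18. Posterior: Gamma(shape = 1.4+18 = 19.4, rate = 1.5+3 = 4.5).
Mode = (α−1)/β = 18.4/4.5 = 4.0889.
Mean = α/β = 19.4/4.5 = 4.3111.
The mean is pulled above the mode by the posterior's right skew.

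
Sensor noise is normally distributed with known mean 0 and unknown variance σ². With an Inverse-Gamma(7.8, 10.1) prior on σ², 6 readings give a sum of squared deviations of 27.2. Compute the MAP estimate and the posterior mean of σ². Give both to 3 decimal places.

MAP: 2.008. Posterior mean: 2.418.

Posterior: Inverse-Gamma(shape = 7.8+6/2 = 10.8, scale = 10.1+27.2/2 = 23.7).
Mode = β/(α+1) = 23.7/11.8 = 2.008.
Mean = β/(α−1) = 23.7/9.8 = 2.418.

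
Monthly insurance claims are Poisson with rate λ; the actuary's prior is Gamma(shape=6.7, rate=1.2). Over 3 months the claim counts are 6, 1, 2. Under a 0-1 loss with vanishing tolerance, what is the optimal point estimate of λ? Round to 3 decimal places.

3.500

Σ counts = 9. Posterior: Gamma(shape = 6.7+9 = 15.7, rate = 1.2+3 = 4.2).
Mode = (α−1)/β = 14.7/4.2 = 3.500.
Mean = α/β = 15.7/4.2 = 3.738.
This is the posterior mode — the MAP estimate.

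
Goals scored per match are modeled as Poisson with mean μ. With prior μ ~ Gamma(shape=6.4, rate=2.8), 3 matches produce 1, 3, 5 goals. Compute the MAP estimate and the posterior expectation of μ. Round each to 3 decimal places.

Σ counts = 9. Posterior: Gamma(shape = 6.4+9 = 15.4, rate = 2.8+3 = 5.8).
Mode = (α−1)/β = 14.4/5.8 = 2.483.
Mean = α/β = 15.4/5.8 = 2.655.
The mean is pulled above the mode by the posterior's right skew.

MAP = 2.483, posterior mean = 2.655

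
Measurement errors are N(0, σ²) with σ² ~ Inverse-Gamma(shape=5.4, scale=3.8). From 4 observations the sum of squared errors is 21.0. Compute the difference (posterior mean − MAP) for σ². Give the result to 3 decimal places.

Posterior: Inverse-Gamma(shape = 5.4+4/2 = 7.4, scale = 3.8+21.0/2 = 14.3).
Mode = β/(α+1) = 14.3/8.4 = 1.702.
Mean = β/(α−1) = 14.3/6.4 = 2.234.
Difference = 2.234 − 1.702 = 0.532.
The posterior is right-skewed, so the mean exceeds the mode.

0.532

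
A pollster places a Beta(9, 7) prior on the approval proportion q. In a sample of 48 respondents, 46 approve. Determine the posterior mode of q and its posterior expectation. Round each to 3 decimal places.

posterior mode = 0.871, posterior expectation = 0.859

Posterior: Beta(9+46, 7+2) = Beta(55, 9).
Mode = (55−1)/(55+9−2) = 54/62 = 0.871.
Mean = 55/(55+9) = 55/64 = 0.859.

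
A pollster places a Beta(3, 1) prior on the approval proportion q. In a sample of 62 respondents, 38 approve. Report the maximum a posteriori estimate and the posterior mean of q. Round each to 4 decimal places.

MAP = 0.6250; posterior mean = 0.6212

Posterior: Beta(3+38, 1+24) = Beta(41, 25).
Mode = (41−1)/(41+25−2) = 40/64 = 0.6250.
Mean = 41/(41+25) = 41/66 = 0.6212.
The posterior is left-skewed, so the mode exceeds the mean.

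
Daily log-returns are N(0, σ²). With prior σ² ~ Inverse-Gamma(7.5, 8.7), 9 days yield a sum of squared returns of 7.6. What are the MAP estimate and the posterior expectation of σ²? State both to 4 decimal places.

MAP = 0.9615; posterior mean = 1.1364

Posterior: Inverse-Gamma(shape = 7.5+9/2 = 12.0, scale = 8.7+7.6/2 = 12.5).
Mode = β/(α+1) = 12.5/13.0 = 0.9615.
Mean = β/(α−1) = 12.5/11.0 = 1.1364.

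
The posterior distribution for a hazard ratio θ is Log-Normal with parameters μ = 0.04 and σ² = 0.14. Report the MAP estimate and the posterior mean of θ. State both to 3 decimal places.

Mode = exp(μ − σ²) = exp(-0.10) = 0.905.
Mean = exp(μ + σ²/2) = exp(0.110) = 1.116.

MAP estimate = 0.905, posterior mean = 1.116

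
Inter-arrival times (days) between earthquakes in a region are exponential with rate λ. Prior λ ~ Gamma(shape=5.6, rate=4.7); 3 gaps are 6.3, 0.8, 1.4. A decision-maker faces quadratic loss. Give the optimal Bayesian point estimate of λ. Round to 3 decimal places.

0.652

Σ times = 8.5. Posterior: Gamma(shape = 5.6+3 = 8.6, rate = 4.7+8.5 = 13.2).
Mode = (α−1)/β = 7.6/13.2 = 0.576.
Mean = α/β = 8.6/13.2 = 0.652.
Quadratic loss ⇒ the optimal estimator is the posterior mean.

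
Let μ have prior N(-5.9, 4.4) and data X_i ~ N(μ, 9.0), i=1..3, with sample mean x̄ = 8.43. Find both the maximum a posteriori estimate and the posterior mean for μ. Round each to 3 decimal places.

MAP: 2.621. Posterior mean: 2.621.

Posterior for μ is Normal. Precision-weighted mean: (1/4.4·-5.9 + 3/9.0·8.43) / (1/4.4 + 3/9.0) = 2.621.
A Normal posterior is symmetric, so mode = mean.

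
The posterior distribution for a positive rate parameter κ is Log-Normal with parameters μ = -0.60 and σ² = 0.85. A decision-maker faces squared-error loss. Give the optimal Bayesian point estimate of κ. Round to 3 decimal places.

Mode = exp(μ − σ²) = exp(-1.45) = 0.235.
Mean = exp(μ + σ²/2) = exp(-0.175) = 0.839.
Squared-error loss ⇒ the optimal estimator is the posterior mean.

0.839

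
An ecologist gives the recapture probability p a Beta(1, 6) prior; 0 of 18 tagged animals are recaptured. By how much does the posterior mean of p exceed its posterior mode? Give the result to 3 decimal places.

0.040

Posterior: Beta(1+0, 6+18) = Beta(1, 24).
Since α = 1 ≤ 1 and β > 1, the Beta density is monotone decreasing on [0,1]; the mode is at 0.
Mean = 1/(1+24) = 0.040.
Difference = 0.040 − 0.000 = 0.040.
The mean is pulled above the mode by the posterior's right skew.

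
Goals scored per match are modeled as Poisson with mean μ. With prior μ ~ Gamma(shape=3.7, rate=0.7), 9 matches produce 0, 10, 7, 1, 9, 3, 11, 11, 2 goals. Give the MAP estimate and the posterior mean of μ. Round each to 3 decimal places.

Σ counts = 54. Posterior: Gamma(shape = 3.7+54 = 57.7, rate = 0.7+9 = 9.7).
Mode = (α−1)/β = 56.7/9.7 = 5.845.
Mean = α/β = 57.7/9.7 = 5.948.
The posterior is right-skewed, so the mean exceeds the mode.

μ_MAP = 5.845, E[μ|data] = 5.948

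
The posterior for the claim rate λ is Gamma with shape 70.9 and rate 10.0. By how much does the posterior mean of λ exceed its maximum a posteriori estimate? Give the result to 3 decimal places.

Mode = (α−1)/β = 69.9/10.0 = 6.990.
Mean = α/β = 70.9/10.0 = 7.090.
Difference = 7.090 − 6.990 = 0.100.
The mean is pulled above the mode by the posterior's right skew.

0.100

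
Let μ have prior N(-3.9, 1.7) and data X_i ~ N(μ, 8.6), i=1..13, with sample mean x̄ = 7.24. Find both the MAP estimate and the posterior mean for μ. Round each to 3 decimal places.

μ_MAP = 4.119, E[μ|data] = 4.119

Posterior for μ is Normal. Precision-weighted mean: (1/1.7·-3.9 + 13/8.6·7.24) / (1/1.7 + 13/8.6) = 4.119.
A Normal posterior is symmetric, so mode = mean.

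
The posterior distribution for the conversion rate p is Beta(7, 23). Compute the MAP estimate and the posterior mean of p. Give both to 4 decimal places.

Mode = (7−1)/(7+23−2) = 6/28 = 0.2143.
Mean = 7/(7+23) = 7/30 = 0.2333.

MAP = 0.2143; posterior mean = 0.2333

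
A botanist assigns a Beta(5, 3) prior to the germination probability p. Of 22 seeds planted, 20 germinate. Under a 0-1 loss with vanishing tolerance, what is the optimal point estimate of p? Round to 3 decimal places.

Posterior: Beta(5+20, 3+2) = Beta(25, 5).
Mode = (25−1)/(25+5−2) = 24/28 = 0.857.
Mean = 25/(25+5) = 25/30 = 0.833.
This is the posterior mode — the MAP estimate.

0.857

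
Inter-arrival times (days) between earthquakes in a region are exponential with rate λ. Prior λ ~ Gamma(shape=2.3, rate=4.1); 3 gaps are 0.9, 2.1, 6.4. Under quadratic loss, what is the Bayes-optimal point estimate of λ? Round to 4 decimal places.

0.3926

Σ times = 9.4. Posterior: Gamma(shape = 2.3+3 = 5.3, rate = 4.1+9.4 = 13.5).
Mode = (α−1)/β = 4.3/13.5 = 0.3185.
Mean = α/β = 5.3/13.5 = 0.3926.
Quadratic loss ⇒ the optimal estimator is the posterior mean.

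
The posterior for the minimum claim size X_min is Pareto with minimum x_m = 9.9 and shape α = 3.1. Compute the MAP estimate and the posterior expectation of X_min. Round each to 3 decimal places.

The Pareto density is strictly decreasing on [x_m, ∞), so the mode is x_m = 9.900.
Mean = α·x_m/(α−1) = 3.1·9.9/2.1 = 14.614.
Mean > mode: the posterior has a right tail.

MAP = 9.900; posterior mean = 14.614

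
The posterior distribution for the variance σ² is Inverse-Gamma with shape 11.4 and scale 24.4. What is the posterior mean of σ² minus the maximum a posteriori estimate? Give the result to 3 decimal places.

0.378

Mode = β/(α+1) = 24.4/12.4 = 1.968.
Mean = β/(α−1) = 24.4/10.4 = 2.346.
Difference = 2.346 − 1.968 = 0.378.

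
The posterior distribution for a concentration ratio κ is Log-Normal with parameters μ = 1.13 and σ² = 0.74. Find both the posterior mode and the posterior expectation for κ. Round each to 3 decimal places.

Mode = exp(μ − σ²) = exp(0.39) = 1.477.
Mean = exp(μ + σ²/2) = exp(1.500) = 4.482.
The posterior is right-skewed, so the mean exceeds the mode.

posterior mode = 1.477, posterior expectation = 4.482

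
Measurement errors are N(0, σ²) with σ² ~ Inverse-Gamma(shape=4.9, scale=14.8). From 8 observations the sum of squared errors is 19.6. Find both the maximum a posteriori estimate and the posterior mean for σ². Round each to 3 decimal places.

MAP = 2.485, posterior mean = 3.114

Posterior: Inverse-Gamma(shape = 4.9+8/2 = 8.9, scale = 14.8+19.6/2 = 24.6).
Mode = β/(α+1) = 24.6/9.9 = 2.485.
Mean = β/(α−1) = 24.6/7.9 = 3.114.
Right-skewed posterior ⇒ mode < mean.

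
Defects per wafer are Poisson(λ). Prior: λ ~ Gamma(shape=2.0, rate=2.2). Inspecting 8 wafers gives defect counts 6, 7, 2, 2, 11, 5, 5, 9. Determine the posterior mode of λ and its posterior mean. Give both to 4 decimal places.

Σ counts = 47. Posterior: Gamma(shape = 2.0+47 = 49.0, rate = 2.2+8 = 10.2).
Mode = (α−1)/β = 48.0/10.2 = 4.7059.
Mean = α/β = 49.0/10.2 = 4.8039.

MAP: 4.7059. Posterior mean: 4.8039.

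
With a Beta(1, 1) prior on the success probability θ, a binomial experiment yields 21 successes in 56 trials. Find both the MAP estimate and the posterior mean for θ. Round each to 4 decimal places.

Posterior: Beta(1+21, 1+35) = Beta(22, 36).
Mode = (22−1)/(22+36−2) = 21/56 = 0.3750.
With a flat prior the MAP equals the MLE, 21/56.
Mean = 22/(22+36) = 22/58 = 0.3793.
Right-skewed posterior ⇒ mode < mean.

MAP estimate = 0.3750, posterior mean = 0.3793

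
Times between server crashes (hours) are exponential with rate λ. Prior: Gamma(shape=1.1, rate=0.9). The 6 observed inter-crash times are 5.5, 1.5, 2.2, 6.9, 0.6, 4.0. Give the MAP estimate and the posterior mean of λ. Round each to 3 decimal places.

Σ times = 20.7. Posterior: Gamma(shape = 1.1+6 = 7.1, rate = 0.9+20.7 = 21.6).
Mode = (α−1)/β = 6.1/21.6 = 0.282.
Mean = α/β = 7.1/21.6 = 0.329.

λ_MAP = 0.282, E[λ|data] = 0.329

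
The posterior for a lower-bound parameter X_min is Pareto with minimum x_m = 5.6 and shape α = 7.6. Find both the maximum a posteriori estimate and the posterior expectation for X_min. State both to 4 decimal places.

MAP = 5.6000, posterior mean = 6.4485

The Pareto density is strictly decreasing on [x_m, ∞), so the mode is x_m = 5.6000.
Mean = α·x_m/(α−1) = 7.6·5.6/6.6 = 6.4485.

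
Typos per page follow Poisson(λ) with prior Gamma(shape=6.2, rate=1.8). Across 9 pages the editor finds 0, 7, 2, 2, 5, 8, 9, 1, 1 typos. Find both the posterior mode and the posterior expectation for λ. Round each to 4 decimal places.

Σ counts = 35. Posterior: Gamma(shape = 6.2+35 = 41.2, rate = 1.8+9 = 10.8).
Mode = (α−1)/β = 40.2/10.8 = 3.7222.
Mean = α/β = 41.2/10.8 = 3.8148.
Mean > mode: the posterior has a right tail.

MAP = 3.7222; posterior mean = 3.8148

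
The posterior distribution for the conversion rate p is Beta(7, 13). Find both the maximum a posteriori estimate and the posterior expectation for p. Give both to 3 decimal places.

maximum a posteriori estimate = 0.333, posterior expectation = 0.350

Mode = (7−1)/(7+13−2) = 6/18 = 0.333.
Mean = 7/(7+13) = 7/20 = 0.350.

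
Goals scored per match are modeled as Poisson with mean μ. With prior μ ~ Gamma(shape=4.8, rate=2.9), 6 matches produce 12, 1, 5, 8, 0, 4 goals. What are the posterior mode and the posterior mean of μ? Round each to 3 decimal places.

posterior mode = 3.798, posterior mean = 3.910

Σ counts = 30. Posterior: Gamma(shape = 4.8+30 = 34.8, rate = 2.9+6 = 8.9).
Mode = (α−1)/β = 33.8/8.9 = 3.798.
Mean = α/β = 34.8/8.9 = 3.910.
Mean > mode: the posterior has a right tail.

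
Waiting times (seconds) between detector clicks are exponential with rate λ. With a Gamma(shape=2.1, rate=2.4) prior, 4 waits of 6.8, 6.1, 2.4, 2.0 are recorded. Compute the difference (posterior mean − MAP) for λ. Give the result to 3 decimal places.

0.051

Σ times = 17.3. Posterior: Gamma(shape = 2.1+4 = 6.1, rate = 2.4+17.3 = 19.7).
Mode = (α−1)/β = 5.1/19.7 = 0.259.
Mean = α/β = 6.1/19.7 = 0.310.
Difference = 0.310 − 0.259 = 0.051.
The posterior is right-skewed, so the mean exceeds the mode.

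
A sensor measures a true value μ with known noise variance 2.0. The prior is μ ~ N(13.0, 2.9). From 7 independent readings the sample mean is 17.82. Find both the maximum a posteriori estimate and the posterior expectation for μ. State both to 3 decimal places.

Posterior for μ is Normal. Precision-weighted mean: (1/2.9·13.0 + 7/2.0·17.82) / (1/2.9 + 7/2.0) = 17.388.
A Normal posterior is symmetric, so mode = mean.

μ_MAP = 17.388, E[μ|data] = 17.388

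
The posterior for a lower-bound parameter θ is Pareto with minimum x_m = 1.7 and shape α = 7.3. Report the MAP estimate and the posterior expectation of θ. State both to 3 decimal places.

MAP = 1.700; posterior mean = 1.970

The Pareto density is strictly decreasing on [x_m, ∞), so the mode is x_m = 1.700.
Mean = α·x_m/(α−1) = 7.3·1.7/6.3 = 1.970.
Right-skewed posterior ⇒ mode < mean.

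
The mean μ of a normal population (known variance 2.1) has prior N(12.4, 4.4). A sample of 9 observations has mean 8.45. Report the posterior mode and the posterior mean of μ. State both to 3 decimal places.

posterior mode = 8.649, posterior mean = 8.649

Posterior for μ is Normal. Precision-weighted mean: (1/4.4·12.4 + 9/2.1·8.45) / (1/4.4 + 9/2.1) = 8.649.
A Normal posterior is symmetric, so mode = mean.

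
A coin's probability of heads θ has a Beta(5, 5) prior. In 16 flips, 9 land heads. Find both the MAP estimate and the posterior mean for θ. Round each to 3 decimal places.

Posterior: Beta(5+9, 5+7) = Beta(14, 12).
Mode = (14−1)/(14+12−2) = 13/24 = 0.542.
Mean = 14/(14+12) = 14/26 = 0.538.
Left-skewed posterior ⇒ mean < mode.

MAP = 0.542; posterior mean = 0.538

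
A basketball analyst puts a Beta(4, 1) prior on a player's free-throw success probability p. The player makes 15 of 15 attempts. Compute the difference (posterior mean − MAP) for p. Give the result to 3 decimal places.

-0.050

Posterior: Beta(4+15, 1+0) = Beta(19, 1).
Since β = 1 ≤ 1 and α > 1, the Beta density is monotone increasing on [0,1]; the mode is at 1.
Mean = 19/(19+1) = 0.950.
Difference = 0.950 − 1.000 = -0.050.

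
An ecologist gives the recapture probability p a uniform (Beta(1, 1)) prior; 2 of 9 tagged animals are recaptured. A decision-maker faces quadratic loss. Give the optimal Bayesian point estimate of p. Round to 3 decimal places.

0.273

Posterior: Beta(1+2, 1+7) = Beta(3, 8).
Mode = (3−1)/(3+8−2) = 2/9 = 0.222.
With a flat prior the MAP equals the MLE, 2/9.
Mean = 3/(3+8) = 3/11 = 0.273.
Quadratic loss ⇒ the optimal estimator is the posterior mean.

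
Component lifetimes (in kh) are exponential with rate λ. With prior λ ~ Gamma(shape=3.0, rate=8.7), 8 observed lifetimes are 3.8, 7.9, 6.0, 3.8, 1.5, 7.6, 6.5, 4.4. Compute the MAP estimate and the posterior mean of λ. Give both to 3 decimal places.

MAP: 0.199. Posterior mean: 0.219.

Σ times = 41.5. Posterior: Gamma(shape = 3.0+8 = 11.0, rate = 8.7+41.5 = 50.2).
Mode = (α−1)/β = 10.0/50.2 = 0.199.
Mean = α/β = 11.0/50.2 = 0.219.
The posterior is right-skewed, so the mean exceeds the mode.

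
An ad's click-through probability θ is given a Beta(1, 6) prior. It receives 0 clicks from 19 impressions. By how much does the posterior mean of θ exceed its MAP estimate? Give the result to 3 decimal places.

Posterior: Beta(1+0, 6+19) = Beta(1, 25).
Since α = 1 ≤ 1 and β > 1, the Beta density is monotone decreasing on [0,1]; the mode is at 0.
Mean = 1/(1+25) = 0.038.
Difference = 0.038 − 0.000 = 0.038.

0.038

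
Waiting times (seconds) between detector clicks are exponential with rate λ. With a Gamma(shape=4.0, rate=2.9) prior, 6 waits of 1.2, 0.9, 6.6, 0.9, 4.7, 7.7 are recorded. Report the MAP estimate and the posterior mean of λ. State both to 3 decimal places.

Σ times = 22.0. Posterior: Gamma(shape = 4.0+6 = 10.0, rate = 2.9+22.0 = 24.9).
Mode = (α−1)/β = 9.0/24.9 = 0.361.
Mean = α/β = 10.0/24.9 = 0.402.
Right-skewed posterior ⇒ mode < mean.

MAP = 0.361, posterior mean = 0.402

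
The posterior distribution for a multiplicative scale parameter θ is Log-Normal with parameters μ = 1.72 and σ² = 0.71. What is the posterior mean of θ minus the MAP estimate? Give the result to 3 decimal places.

Mode = exp(μ − σ²) = exp(1.01) = 2.746.
Mean = exp(μ + σ²/2) = exp(2.075) = 7.965.
Difference = 7.965 − 2.746 = 5.219.

5.219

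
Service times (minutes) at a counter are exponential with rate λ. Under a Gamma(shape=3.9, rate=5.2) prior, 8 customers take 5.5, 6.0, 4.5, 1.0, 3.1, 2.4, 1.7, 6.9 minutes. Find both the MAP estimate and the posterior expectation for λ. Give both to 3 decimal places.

Σ times = 31.1. Posterior: Gamma(shape = 3.9+8 = 11.9, rate = 5.2+31.1 = 36.3).
Mode = (α−1)/β = 10.9/36.3 = 0.300.
Mean = α/β = 11.9/36.3 = 0.328.
The posterior is right-skewed, so the mean exceeds the mode.

MAP = 0.300, posterior mean = 0.328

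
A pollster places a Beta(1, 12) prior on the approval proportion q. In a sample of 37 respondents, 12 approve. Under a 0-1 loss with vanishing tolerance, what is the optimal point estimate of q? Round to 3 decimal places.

0.250

Posterior: Beta(1+12, 12+25) = Beta(13, 37).
Mode = (13−1)/(13+37−2) = 12/48 = 0.250.
Mean = 13/(13+37) = 13/50 = 0.260.
This is the posterior mode — the MAP estimate.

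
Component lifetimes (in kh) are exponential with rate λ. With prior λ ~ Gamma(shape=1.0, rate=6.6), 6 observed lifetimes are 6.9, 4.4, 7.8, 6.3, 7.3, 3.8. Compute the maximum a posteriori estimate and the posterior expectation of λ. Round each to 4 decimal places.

MAP = 0.1392, posterior mean = 0.1624

Σ times = 36.5. Posterior: Gamma(shape = 1.0+6 = 7.0, rate = 6.6+36.5 = 43.1).
Mode = (α−1)/β = 6.0/43.1 = 0.1392.
Mean = α/β = 7.0/43.1 = 0.1624.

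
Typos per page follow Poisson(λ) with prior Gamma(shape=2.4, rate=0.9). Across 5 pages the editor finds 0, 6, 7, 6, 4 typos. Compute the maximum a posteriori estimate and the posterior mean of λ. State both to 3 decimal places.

λ_MAP = 4.136, E[λ|data] = 4.305

Σ counts = 23. Posterior: Gamma(shape = 2.4+23 = 25.4, rate = 0.9+5 = 5.9).
Mode = (α−1)/β = 24.4/5.9 = 4.136.
Mean = α/β = 25.4/5.9 = 4.305.
Right-skewed posterior ⇒ mode < mean.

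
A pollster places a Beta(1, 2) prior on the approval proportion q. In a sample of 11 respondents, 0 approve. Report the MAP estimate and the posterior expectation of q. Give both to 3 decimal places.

q_MAP = 0.000, E[q|data] = 0.071

Posterior: Beta(1+0, 2+11) = Beta(1, 13).
Since α = 1 ≤ 1 and β > 1, the Beta density is monotone decreasing on [0,1]; the mode is at 0.
Mean = 1/(1+13) = 0.071.
The posterior is right-skewed, so the mean exceeds the mode.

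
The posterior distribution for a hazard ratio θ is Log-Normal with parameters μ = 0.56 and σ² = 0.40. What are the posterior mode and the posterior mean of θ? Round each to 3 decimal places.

MAP = 1.174, posterior mean = 2.138

Mode = exp(μ − σ²) = exp(0.16) = 1.174.
Mean = exp(μ + σ²/2) = exp(0.760) = 2.138.
Mean > mode: the posterior has a right tail.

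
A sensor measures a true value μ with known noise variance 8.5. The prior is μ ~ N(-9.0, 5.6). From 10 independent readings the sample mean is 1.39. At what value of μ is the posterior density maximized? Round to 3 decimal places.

Posterior for μ is Normal. Precision-weighted mean: (1/5.6·-9.0 + 10/8.5·1.39) / (1/5.6 + 10/8.5) = 0.021.
A Normal posterior is symmetric, so mode = mean.
This is the posterior mode — the MAP estimate.

0.021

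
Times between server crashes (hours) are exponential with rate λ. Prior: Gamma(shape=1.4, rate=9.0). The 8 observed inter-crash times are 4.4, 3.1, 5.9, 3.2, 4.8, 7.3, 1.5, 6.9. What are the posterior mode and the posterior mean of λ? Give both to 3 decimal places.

MAP: 0.182. Posterior mean: 0.204.

Σ times = 37.1. Posterior: Gamma(shape = 1.4+8 = 9.4, rate = 9.0+37.1 = 46.1).
Mode = (α−1)/β = 8.4/46.1 = 0.182.
Mean = α/β = 9.4/46.1 = 0.204.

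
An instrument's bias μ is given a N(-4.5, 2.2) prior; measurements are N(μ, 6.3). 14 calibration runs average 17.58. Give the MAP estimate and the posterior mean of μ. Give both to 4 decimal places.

Posterior for μ is Normal. Precision-weighted mean: (1/2.2·-4.5 + 14/6.3·17.58) / (1/2.2 + 14/6.3) = 13.8306.
A Normal posterior is symmetric, so mode = mean.

MAP: 13.8306. Posterior mean: 13.8306.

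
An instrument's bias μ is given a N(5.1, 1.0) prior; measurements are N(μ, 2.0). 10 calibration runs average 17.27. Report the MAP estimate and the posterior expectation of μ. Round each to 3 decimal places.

MAP: 15.242. Posterior mean: 15.242.

Posterior for μ is Normal. Precision-weighted mean: (1/1.0·5.1 + 10/2.0·17.27) / (1/1.0 + 10/2.0) = 15.242.
A Normal posterior is symmetric, so mode = mean.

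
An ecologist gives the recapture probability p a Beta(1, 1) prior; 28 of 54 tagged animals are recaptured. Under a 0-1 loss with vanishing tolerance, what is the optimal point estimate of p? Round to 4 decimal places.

Posterior: Beta(1+28, 1+26) = Beta(29, 27).
Mode = (29−1)/(29+27−2) = 28/54 = 0.5185.
With a flat prior the MAP equals the MLE, 28/54.
Mean = 29/(29+27) = 29/56 = 0.5179.
This is the posterior mode — the MAP estimate.

0.5185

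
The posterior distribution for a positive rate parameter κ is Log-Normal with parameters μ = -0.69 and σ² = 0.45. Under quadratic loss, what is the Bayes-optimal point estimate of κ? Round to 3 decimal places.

0.628

Mode = exp(μ − σ²) = exp(-1.14) = 0.320.
Mean = exp(μ + σ²/2) = exp(-0.465) = 0.628.
Quadratic loss ⇒ the optimal estimator is the posterior mean.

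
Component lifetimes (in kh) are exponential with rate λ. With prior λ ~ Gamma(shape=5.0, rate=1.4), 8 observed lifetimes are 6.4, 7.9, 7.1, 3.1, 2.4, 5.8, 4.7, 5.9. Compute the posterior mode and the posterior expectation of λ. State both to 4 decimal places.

MAP: 0.2685. Posterior mean: 0.2908.

Σ times = 43.3. Posterior: Gamma(shape = 5.0+8 = 13.0, rate = 1.4+43.3 = 44.7).
Mode = (α−1)/β = 12.0/44.7 = 0.2685.
Mean = α/β = 13.0/44.7 = 0.2908.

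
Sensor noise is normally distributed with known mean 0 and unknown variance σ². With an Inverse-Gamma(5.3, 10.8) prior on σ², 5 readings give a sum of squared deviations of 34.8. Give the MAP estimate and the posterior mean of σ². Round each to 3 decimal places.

MAP: 3.205. Posterior mean: 4.147.

Posterior: Inverse-Gamma(shape = 5.3+5/2 = 7.8, scale = 10.8+34.8/2 = 28.2).
Mode = β/(α+1) = 28.2/8.8 = 3.205.
Mean = β/(α−1) = 28.2/6.8 = 4.147.
The mean is pulled above the mode by the posterior's right skew.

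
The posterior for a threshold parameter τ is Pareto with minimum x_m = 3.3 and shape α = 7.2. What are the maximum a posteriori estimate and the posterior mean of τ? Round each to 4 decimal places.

The Pareto density is strictly decreasing on [x_m, ∞), so the mode is x_m = 3.3000.
Mean = α·x_m/(α−1) = 7.2·3.3/6.2 = 3.8323.
Mean > mode: the posterior has a right tail.

maximum a posteriori estimate = 3.3000, posterior mean = 3.8323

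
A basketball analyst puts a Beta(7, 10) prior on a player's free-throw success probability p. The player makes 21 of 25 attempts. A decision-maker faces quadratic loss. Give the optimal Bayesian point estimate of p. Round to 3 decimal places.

Posterior: Beta(7+21, 10+4) = Beta(28, 14).
Mode = (28−1)/(28+14−2) = 27/40 = 0.675.
Mean = 28/(28+14) = 28/42 = 0.667.
Quadratic loss ⇒ the optimal estimator is the posterior mean.

0.667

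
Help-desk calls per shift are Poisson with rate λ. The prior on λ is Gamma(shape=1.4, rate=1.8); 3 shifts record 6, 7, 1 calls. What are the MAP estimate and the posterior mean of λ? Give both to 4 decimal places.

Σ counts = 14. Posterior: Gamma(shape = 1.4+14 = 15.4, rate = 1.8+3 = 4.8).
Mode = (α−1)/β = 14.4/4.8 = 3.0000.
Mean = α/β = 15.4/4.8 = 3.2083.

MAP = 3.0000, posterior mean = 3.2083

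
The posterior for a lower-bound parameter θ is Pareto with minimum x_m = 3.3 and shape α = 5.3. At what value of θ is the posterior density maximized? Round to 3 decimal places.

3.300

The Pareto density is strictly decreasing on [x_m, ∞), so the mode is x_m = 3.300.
Mean = α·x_m/(α−1) = 5.3·3.3/4.3 = 4.067.
This is the posterior mode — the MAP estimate.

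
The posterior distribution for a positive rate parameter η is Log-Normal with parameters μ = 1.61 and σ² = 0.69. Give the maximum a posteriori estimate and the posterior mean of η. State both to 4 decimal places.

Mode = exp(μ − σ²) = exp(0.92) = 2.5093.
Mean = exp(μ + σ²/2) = exp(1.955) = 7.0639.
The posterior is right-skewed, so the mean exceeds the mode.

MAP: 2.5093. Posterior mean: 7.0639.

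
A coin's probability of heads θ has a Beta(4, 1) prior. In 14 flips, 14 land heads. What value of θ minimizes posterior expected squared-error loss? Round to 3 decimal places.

Posterior: Beta(4+14, 1+0) = Beta(18, 1).
Since β = 1 ≤ 1 and α > 1, the Beta density is monotone increasing on [0,1]; the mode is at 1.
Mean = 18/(18+1) = 0.947.
Squared-error loss ⇒ the optimal estimator is the posterior mean.

0.947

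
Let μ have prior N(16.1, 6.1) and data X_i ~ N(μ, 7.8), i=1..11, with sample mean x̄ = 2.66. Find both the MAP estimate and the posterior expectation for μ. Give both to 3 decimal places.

Posterior for μ is Normal. Precision-weighted mean: (1/6.1·16.1 + 11/7.8·2.66) / (1/6.1 + 11/7.8) = 4.060.
A Normal posterior is symmetric, so mode = mean.

MAP = 4.060, posterior mean = 4.060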